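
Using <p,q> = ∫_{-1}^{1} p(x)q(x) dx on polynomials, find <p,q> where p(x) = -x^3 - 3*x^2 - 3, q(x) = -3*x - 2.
<p,q> = 86/5

Expand the product: p(x)·q(x) = 3*x^4 + 11*x^3 + 6*x^2 + 9*x + 6.
∫_{-1}^{1} of each monomial x^k gives [2/(k+1) if k even, 0 if k odd]. Integrating term-by-term (or equivalently evaluating the antiderivative F(x) = 3*x^5/5 + 11*x^4/4 + 2*x^3 + 9*x^2/2 + 6*x at the endpoints):
  F(1) − F(−1) = 317/20 − (-27/20) = 86/5.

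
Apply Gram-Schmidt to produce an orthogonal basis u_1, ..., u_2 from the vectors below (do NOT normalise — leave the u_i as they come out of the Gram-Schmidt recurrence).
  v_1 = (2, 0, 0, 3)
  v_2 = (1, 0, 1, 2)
Orthogonal basis:
  u_1 = (2, 0, 0, 3)
  u_2 = (-3/13, 0, 1, 2/13)

Apply the Gram-Schmidt recurrence
  u_1 = v_1
  u_i = v_i − Σ_{j<i} ((v_i · u_j) / (u_j · u_j)) · u_j.

Step by step this gives:
  u_1 = (2, 0, 0, 3)
  u_2 = (-3/13, 0, 1, 2/13)

Orthogonality check:
  u_2 · u_1 = 0 (should be 0)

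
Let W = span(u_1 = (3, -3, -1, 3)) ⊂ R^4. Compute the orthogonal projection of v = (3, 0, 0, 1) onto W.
proj_W(v) = (9/7, -9/7, -3/7, 9/7)

Set up U = [u_1 | ... | u_1] ∈ R^(4×1). The projector onto W = col(U) is P = U (U^T U)^(-1) U^T.
Compute U^T U =
  [28],
and U^T v = (12).
Solve U^T U · c = U^T v for the coefficients: c = (3/7). The projection is proj_W(v) = U c.
Check: (v - proj_W(v)) · u_1 = 0  (should be 0).
Result: proj_W(v) = (9/7, -9/7, -3/7, 9/7).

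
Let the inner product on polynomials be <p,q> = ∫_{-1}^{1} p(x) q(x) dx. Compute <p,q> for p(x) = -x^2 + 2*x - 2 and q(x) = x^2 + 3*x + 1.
<p,q> = -12/5

Expand the product: p(x)·q(x) = -x^4 - x^3 + 3*x^2 - 4*x - 2.
∫_{-1}^{1} of each monomial x^k gives [2/(k+1) if k even, 0 if k odd]. Integrating term-by-term (or equivalently evaluating the antiderivative F(x) = -x^5/5 - x^4/4 + x^3 - 2*x^2 - 2*x at the endpoints):
  F(1) − F(−1) = -69/20 − (-21/20) = -12/5.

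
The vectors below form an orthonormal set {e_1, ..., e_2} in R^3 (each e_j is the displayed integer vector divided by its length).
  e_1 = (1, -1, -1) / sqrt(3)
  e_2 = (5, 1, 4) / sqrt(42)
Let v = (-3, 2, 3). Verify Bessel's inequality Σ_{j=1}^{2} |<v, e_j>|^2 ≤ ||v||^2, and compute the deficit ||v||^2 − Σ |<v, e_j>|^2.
Σ |<v, e_j>|^2 = 299/14; ||v||^2 = 22; deficit = 9/14

Write each e_j = u_j / sqrt(<u_j, u_j>) where u_j is the displayed integer vector. Then <v, e_j> = <v, u_j> / sqrt(<u_j, u_j>), so |<v, e_j>|^2 = <v, u_j>^2 / <u_j, u_j>.
Coefficients: <v, e_1> = -8/sqrt(3), <v, e_2> = -1/sqrt(42).
Square and sum: Σ |<v, e_j>|^2 = 299/14.
Compute ||v||^2 = v·v = 22.
Deficit = 22 − 299/14 = 9/14 ≥ 0, confirming Bessel's inequality. (The deficit equals ||v − Σ <v,e_j> e_j||^2, the squared distance from v to span{e_j}.)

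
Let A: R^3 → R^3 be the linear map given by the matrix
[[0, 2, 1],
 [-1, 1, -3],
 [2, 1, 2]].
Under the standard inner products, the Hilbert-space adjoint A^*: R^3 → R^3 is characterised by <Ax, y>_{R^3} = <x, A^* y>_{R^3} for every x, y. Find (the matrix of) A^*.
A^* = A^T =
[[0, -1, 2],
 [2, 1, 1],
 [1, -3, 2]]

For real matrices with standard dot products, the defining identity <Ax, y> = <x, A^* y> gives (Ax)^T y = x^T (A^*) y, i.e. x^T A^T y = x^T (A^*) y. Since this holds for all x, y, we must have A^* = A^T. Therefore
A^* =
[[0, -1, 2],
 [2, 1, 1],
 [1, -3, 2]].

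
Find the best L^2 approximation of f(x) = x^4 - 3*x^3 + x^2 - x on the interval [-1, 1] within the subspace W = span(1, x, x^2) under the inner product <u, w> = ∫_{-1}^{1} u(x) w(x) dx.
g(x) = 13*x^2/7 - 14*x/5 - 3/35

The best approximation g ∈ W is the orthogonal projection of f onto W. Writing g = a_0 + a_1 x + a_2 x^2, the coefficients solve the normal equations G · a = b where
  G_{ij} = <φ_i, φ_j> and b_i = <f, φ_i>, with φ_0 = 1, φ_1 = x, φ_2 = x^2.
G =
  [2, 0, 2/3]
  [0, 2/3, 0]
  [2/3, 0, 2/5],
b = (16/15, -28/15, 24/35).
Solving gives a_0 = -3/35, a_1 = -14/5, a_2 = 13/7, so
  g(x) = 13*x^2/7 - 14*x/5 - 3/35.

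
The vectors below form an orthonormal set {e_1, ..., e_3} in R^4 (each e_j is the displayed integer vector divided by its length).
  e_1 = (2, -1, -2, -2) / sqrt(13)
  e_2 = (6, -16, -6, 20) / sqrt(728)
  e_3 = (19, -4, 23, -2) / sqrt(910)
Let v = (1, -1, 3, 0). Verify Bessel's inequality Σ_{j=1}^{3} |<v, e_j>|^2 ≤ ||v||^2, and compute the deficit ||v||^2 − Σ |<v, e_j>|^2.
Σ |<v, e_j>|^2 = 651/65; ||v||^2 = 11; deficit = 64/65

Write each e_j = u_j / sqrt(<u_j, u_j>) where u_j is the displayed integer vector. Then <v, e_j> = <v, u_j> / sqrt(<u_j, u_j>), so |<v, e_j>|^2 = <v, u_j>^2 / <u_j, u_j>.
Coefficients: <v, e_1> = -3/sqrt(13), <v, e_2> = 4/sqrt(728), <v, e_3> = 92/sqrt(910).
Square and sum: Σ |<v, e_j>|^2 = 651/65.
Compute ||v||^2 = v·v = 11.
Deficit = 11 − 651/65 = 64/65 ≥ 0, confirming Bessel's inequality. (The deficit equals ||v − Σ <v,e_j> e_j||^2, the squared distance from v to span{e_j}.)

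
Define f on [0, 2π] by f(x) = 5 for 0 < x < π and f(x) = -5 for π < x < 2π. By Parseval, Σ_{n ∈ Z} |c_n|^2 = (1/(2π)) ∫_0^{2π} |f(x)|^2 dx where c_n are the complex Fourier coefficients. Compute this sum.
Σ |c_n|^2 = 25

Parseval equates the L^2 energy of f (normalised by 1/(2π)) with the ℓ^2 sum of its Fourier coefficients: (1/(2π)) ∫_0^{2π} |f|^2 = Σ |c_n|^2.
Compute the left side: (1/(2π)) [∫_0^π 5^2 dx + ∫_π^{2π} (-5)^2 dx] = (1/(2π)) · (25π + 25π) = (25 + 25)/2 = 25.
So Σ_{n ∈ Z} |c_n|^2 = 25.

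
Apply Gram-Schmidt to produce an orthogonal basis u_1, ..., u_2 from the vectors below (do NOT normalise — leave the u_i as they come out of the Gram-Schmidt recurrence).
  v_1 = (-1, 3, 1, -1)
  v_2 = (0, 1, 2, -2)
Orthogonal basis:
  u_1 = (-1, 3, 1, -1)
  u_2 = (7/12, -3/4, 17/12, -17/12)

Apply the Gram-Schmidt recurrence
  u_1 = v_1
  u_i = v_i − Σ_{j<i} ((v_i · u_j) / (u_j · u_j)) · u_j.

Step by step this gives:
  u_1 = (-1, 3, 1, -1)
  u_2 = (7/12, -3/4, 17/12, -17/12)

Orthogonality check:
  u_2 · u_1 = 0 (should be 0)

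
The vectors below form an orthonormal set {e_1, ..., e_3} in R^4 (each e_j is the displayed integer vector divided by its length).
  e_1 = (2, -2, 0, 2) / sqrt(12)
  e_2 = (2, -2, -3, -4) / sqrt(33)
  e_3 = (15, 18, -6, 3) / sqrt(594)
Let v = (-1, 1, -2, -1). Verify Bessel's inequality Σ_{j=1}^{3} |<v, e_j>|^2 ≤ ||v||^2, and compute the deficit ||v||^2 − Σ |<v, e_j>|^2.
Σ |<v, e_j>|^2 = 13/3; ||v||^2 = 7; deficit = 8/3

Write each e_j = u_j / sqrt(<u_j, u_j>) where u_j is the displayed integer vector. Then <v, e_j> = <v, u_j> / sqrt(<u_j, u_j>), so |<v, e_j>|^2 = <v, u_j>^2 / <u_j, u_j>.
Coefficients: <v, e_1> = -6/sqrt(12), <v, e_2> = 6/sqrt(33), <v, e_3> = 12/sqrt(594).
Square and sum: Σ |<v, e_j>|^2 = 13/3.
Compute ||v||^2 = v·v = 7.
Deficit = 7 − 13/3 = 8/3 ≥ 0, confirming Bessel's inequality. (The deficit equals ||v − Σ <v,e_j> e_j||^2, the squared distance from v to span{e_j}.)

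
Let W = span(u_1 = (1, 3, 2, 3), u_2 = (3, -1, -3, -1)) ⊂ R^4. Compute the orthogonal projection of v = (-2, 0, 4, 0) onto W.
proj_W(v) = (-1122/379, 234/379, 996/379, 234/379)

Set up U = [u_1 | ... | u_2] ∈ R^(4×2). The projector onto W = col(U) is P = U (U^T U)^(-1) U^T.
Compute U^T U =
  [23, -9]
  [-9, 20],
and U^T v = (6, -18).
Solve U^T U · c = U^T v for the coefficients: c = (-42/379, -360/379). The projection is proj_W(v) = U c.
Check: (v - proj_W(v)) · u_1 = 0  (should be 0).
Check: (v - proj_W(v)) · u_2 = 0  (should be 0).
Result: proj_W(v) = (-1122/379, 234/379, 996/379, 234/379).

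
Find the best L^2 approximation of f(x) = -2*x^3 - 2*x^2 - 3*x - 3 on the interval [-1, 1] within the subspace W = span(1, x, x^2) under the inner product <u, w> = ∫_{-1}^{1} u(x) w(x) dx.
g(x) = -2*x^2 - 21*x/5 - 3

The best approximation g ∈ W is the orthogonal projection of f onto W. Writing g = a_0 + a_1 x + a_2 x^2, the coefficients solve the normal equations G · a = b where
  G_{ij} = <φ_i, φ_j> and b_i = <f, φ_i>, with φ_0 = 1, φ_1 = x, φ_2 = x^2.
G =
  [2, 0, 2/3]
  [0, 2/3, 0]
  [2/3, 0, 2/5],
b = (-22/3, -14/5, -14/5).
Solving gives a_0 = -3, a_1 = -21/5, a_2 = -2, so
  g(x) = -2*x^2 - 21*x/5 - 3.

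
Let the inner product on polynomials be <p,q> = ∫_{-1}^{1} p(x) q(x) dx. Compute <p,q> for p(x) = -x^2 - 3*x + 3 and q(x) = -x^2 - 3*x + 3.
<p,q> = 102/5

Expand the product: p(x)·q(x) = x^4 + 6*x^3 + 3*x^2 - 18*x + 9.
∫_{-1}^{1} of each monomial x^k gives [2/(k+1) if k even, 0 if k odd]. Integrating term-by-term (or equivalently evaluating the antiderivative F(x) = x^5/5 + 3*x^4/2 + x^3 - 9*x^2 + 9*x at the endpoints):
  F(1) − F(−1) = 27/10 − (-177/10) = 102/5.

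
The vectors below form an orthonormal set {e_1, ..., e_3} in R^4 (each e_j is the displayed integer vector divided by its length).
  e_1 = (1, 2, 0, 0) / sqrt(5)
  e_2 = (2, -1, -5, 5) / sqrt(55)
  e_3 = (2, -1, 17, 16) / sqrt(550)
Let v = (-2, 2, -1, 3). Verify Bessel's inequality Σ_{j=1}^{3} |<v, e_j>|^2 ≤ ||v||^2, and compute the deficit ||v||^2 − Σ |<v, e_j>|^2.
Σ |<v, e_j>|^2 = 11/2; ||v||^2 = 18; deficit = 25/2

Write each e_j = u_j / sqrt(<u_j, u_j>) where u_j is the displayed integer vector. Then <v, e_j> = <v, u_j> / sqrt(<u_j, u_j>), so |<v, e_j>|^2 = <v, u_j>^2 / <u_j, u_j>.
Coefficients: <v, e_1> = 2/sqrt(5), <v, e_2> = 14/sqrt(55), <v, e_3> = 25/sqrt(550).
Square and sum: Σ |<v, e_j>|^2 = 11/2.
Compute ||v||^2 = v·v = 18.
Deficit = 18 − 11/2 = 25/2 ≥ 0, confirming Bessel's inequality. (The deficit equals ||v − Σ <v,e_j> e_j||^2, the squared distance from v to span{e_j}.)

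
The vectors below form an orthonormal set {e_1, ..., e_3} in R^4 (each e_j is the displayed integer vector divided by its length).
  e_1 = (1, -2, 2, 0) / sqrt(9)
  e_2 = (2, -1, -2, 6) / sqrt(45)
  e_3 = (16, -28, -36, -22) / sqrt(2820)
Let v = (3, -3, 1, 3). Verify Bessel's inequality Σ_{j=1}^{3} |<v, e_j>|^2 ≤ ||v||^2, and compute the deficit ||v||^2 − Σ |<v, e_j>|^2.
Σ |<v, e_j>|^2 = 3899/141; ||v||^2 = 28; deficit = 49/141

Write each e_j = u_j / sqrt(<u_j, u_j>) where u_j is the displayed integer vector. Then <v, e_j> = <v, u_j> / sqrt(<u_j, u_j>), so |<v, e_j>|^2 = <v, u_j>^2 / <u_j, u_j>.
Coefficients: <v, e_1> = 11/sqrt(9), <v, e_2> = 25/sqrt(45), <v, e_3> = 30/sqrt(2820).
Square and sum: Σ |<v, e_j>|^2 = 3899/141.
Compute ||v||^2 = v·v = 28.
Deficit = 28 − 3899/141 = 49/141 ≥ 0, confirming Bessel's inequality. (The deficit equals ||v − Σ <v,e_j> e_j||^2, the squared distance from v to span{e_j}.)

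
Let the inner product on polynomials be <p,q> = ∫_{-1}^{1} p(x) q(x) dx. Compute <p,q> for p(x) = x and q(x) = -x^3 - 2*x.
<p,q> = -26/15

Expand the product: p(x)·q(x) = -x^4 - 2*x^2.
∫_{-1}^{1} of each monomial x^k gives [2/(k+1) if k even, 0 if k odd]. Integrating term-by-term (or equivalently evaluating the antiderivative F(x) = -x^5/5 - 2*x^3/3 at the endpoints):
  F(1) − F(−1) = -13/15 − (13/15) = -26/15.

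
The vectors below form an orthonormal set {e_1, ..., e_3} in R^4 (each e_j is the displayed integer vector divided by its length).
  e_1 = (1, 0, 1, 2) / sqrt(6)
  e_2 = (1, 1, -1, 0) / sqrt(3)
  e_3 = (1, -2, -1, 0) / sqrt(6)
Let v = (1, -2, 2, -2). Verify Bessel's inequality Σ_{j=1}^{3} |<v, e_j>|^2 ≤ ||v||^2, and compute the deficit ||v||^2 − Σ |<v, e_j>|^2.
Σ |<v, e_j>|^2 = 14/3; ||v||^2 = 13; deficit = 25/3

Write each e_j = u_j / sqrt(<u_j, u_j>) where u_j is the displayed integer vector. Then <v, e_j> = <v, u_j> / sqrt(<u_j, u_j>), so |<v, e_j>|^2 = <v, u_j>^2 / <u_j, u_j>.
Coefficients: <v, e_1> = -1/sqrt(6), <v, e_2> = -3/sqrt(3), <v, e_3> = 3/sqrt(6).
Square and sum: Σ |<v, e_j>|^2 = 14/3.
Compute ||v||^2 = v·v = 13.
Deficit = 13 − 14/3 = 25/3 ≥ 0, confirming Bessel's inequality. (The deficit equals ||v − Σ <v,e_j> e_j||^2, the squared distance from v to span{e_j}.)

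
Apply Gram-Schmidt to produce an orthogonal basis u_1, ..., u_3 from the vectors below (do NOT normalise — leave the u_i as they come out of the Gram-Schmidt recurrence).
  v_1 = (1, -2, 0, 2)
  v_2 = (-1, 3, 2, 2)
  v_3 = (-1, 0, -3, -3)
Orthogonal basis:
  u_1 = (1, -2, 0, 2)
  u_2 = (-2/3, 7/3, 2, 8/3)
  u_3 = (-38/51, 14/51, -73/51, 11/17)

Apply the Gram-Schmidt recurrence
  u_1 = v_1
  u_i = v_i − Σ_{j<i} ((v_i · u_j) / (u_j · u_j)) · u_j.

Step by step this gives:
  u_1 = (1, -2, 0, 2)
  u_2 = (-2/3, 7/3, 2, 8/3)
  u_3 = (-38/51, 14/51, -73/51, 11/17)

Orthogonality check:
  u_2 · u_1 = 0 (should be 0)
  u_3 · u_1 = 0 (should be 0)
  u_3 · u_2 = 0 (should be 0)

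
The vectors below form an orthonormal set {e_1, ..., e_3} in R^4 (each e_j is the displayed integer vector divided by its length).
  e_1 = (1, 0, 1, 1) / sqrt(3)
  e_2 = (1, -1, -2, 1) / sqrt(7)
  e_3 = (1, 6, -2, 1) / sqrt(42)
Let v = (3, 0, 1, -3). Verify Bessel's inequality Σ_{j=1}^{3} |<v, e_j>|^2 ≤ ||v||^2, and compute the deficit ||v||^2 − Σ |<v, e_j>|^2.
Σ |<v, e_j>|^2 = 1; ||v||^2 = 19; deficit = 18

Write each e_j = u_j / sqrt(<u_j, u_j>) where u_j is the displayed integer vector. Then <v, e_j> = <v, u_j> / sqrt(<u_j, u_j>), so |<v, e_j>|^2 = <v, u_j>^2 / <u_j, u_j>.
Coefficients: <v, e_1> = 1/sqrt(3), <v, e_2> = -2/sqrt(7), <v, e_3> = -2/sqrt(42).
Square and sum: Σ |<v, e_j>|^2 = 1.
Compute ||v||^2 = v·v = 19.
Deficit = 19 − 1 = 18 ≥ 0, confirming Bessel's inequality. (The deficit equals ||v − Σ <v,e_j> e_j||^2, the squared distance from v to span{e_j}.)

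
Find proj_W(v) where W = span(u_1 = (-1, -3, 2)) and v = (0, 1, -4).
proj_W(v) = (11/14, 33/14, -11/7)

Set up U = [u_1 | ... | u_1] ∈ R^(3×1). The projector onto W = col(U) is P = U (U^T U)^(-1) U^T.
Compute U^T U =
  [14],
and U^T v = (-11).
Solve U^T U · c = U^T v for the coefficients: c = (-11/14). The projection is proj_W(v) = U c.
Check: (v - proj_W(v)) · u_1 = 0  (should be 0).
Result: proj_W(v) = (11/14, 33/14, -11/7).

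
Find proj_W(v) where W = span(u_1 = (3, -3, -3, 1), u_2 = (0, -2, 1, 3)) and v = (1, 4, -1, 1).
proj_W(v) = (-51/178, 189/178, -9/89, -112/89)

Set up U = [u_1 | ... | u_2] ∈ R^(4×2). The projector onto W = col(U) is P = U (U^T U)^(-1) U^T.
Compute U^T U =
  [28, 6]
  [6, 14],
and U^T v = (-5, -6).
Solve U^T U · c = U^T v for the coefficients: c = (-17/178, -69/178). The projection is proj_W(v) = U c.
Check: (v - proj_W(v)) · u_1 = 0  (should be 0).
Check: (v - proj_W(v)) · u_2 = 0  (should be 0).
Result: proj_W(v) = (-51/178, 189/178, -9/89, -112/89).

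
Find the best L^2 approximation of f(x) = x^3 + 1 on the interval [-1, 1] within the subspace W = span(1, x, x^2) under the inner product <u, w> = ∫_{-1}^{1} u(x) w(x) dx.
g(x) = 3*x/5 + 1

The best approximation g ∈ W is the orthogonal projection of f onto W. Writing g = a_0 + a_1 x + a_2 x^2, the coefficients solve the normal equations G · a = b where
  G_{ij} = <φ_i, φ_j> and b_i = <f, φ_i>, with φ_0 = 1, φ_1 = x, φ_2 = x^2.
G =
  [2, 0, 2/3]
  [0, 2/3, 0]
  [2/3, 0, 2/5],
b = (2, 2/5, 2/3).
Solving gives a_0 = 1, a_1 = 3/5, a_2 = 0, so
  g(x) = 3*x/5 + 1.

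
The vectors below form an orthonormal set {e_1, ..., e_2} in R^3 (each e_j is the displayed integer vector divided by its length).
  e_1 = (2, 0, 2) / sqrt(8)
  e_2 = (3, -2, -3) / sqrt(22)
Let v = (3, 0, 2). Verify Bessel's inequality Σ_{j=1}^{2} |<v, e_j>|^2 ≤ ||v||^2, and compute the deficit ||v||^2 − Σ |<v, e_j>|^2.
Σ |<v, e_j>|^2 = 142/11; ||v||^2 = 13; deficit = 1/11

Write each e_j = u_j / sqrt(<u_j, u_j>) where u_j is the displayed integer vector. Then <v, e_j> = <v, u_j> / sqrt(<u_j, u_j>), so |<v, e_j>|^2 = <v, u_j>^2 / <u_j, u_j>.
Coefficients: <v, e_1> = 10/sqrt(8), <v, e_2> = 3/sqrt(22).
Square and sum: Σ |<v, e_j>|^2 = 142/11.
Compute ||v||^2 = v·v = 13.
Deficit = 13 − 142/11 = 1/11 ≥ 0, confirming Bessel's inequality. (The deficit equals ||v − Σ <v,e_j> e_j||^2, the squared distance from v to span{e_j}.)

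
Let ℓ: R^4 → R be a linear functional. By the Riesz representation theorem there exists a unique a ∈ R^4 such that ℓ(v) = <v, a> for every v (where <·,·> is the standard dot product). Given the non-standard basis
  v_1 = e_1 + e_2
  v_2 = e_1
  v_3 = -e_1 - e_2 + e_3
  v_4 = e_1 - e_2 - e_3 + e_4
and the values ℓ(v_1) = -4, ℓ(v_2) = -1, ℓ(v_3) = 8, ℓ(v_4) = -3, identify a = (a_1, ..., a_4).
a = (-1, -3, 4, -1)

Write a = (a_1, ..., a_4) in the standard basis. For each basis vector v_i, ℓ(v_i) = <v_i, a> is a linear equation in the a_j's. Collect the n equations into a matrix system V a = ℓ, where row i of V is v_i (expressed in the standard basis). Since V is invertible (lower-triangular with 1s on the diagonal, up to permutation), solve by back-substitution:
  V =
[[1, 1, 0, 0],
 [1, 0, 0, 0],
 [-1, -1, 1, 0],
 [1, -1, -1, 1]]
  V a = (-4, -1, 8, -3)
Solving gives a = (-1, -3, 4, -1).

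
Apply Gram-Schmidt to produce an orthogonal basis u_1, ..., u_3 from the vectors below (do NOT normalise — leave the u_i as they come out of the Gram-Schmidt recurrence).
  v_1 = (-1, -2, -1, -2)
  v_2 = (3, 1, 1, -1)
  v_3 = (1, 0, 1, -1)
Orthogonal basis:
  u_1 = (-1, -2, -1, -2)
  u_2 = (13/5, 1/5, 3/5, -9/5)
  u_3 = (-1/4, -5/52, 37/52, -7/52)

Apply the Gram-Schmidt recurrence
  u_1 = v_1
  u_i = v_i − Σ_{j<i} ((v_i · u_j) / (u_j · u_j)) · u_j.

Step by step this gives:
  u_1 = (-1, -2, -1, -2)
  u_2 = (13/5, 1/5, 3/5, -9/5)
  u_3 = (-1/4, -5/52, 37/52, -7/52)

Orthogonality check:
  u_2 · u_1 = 0 (should be 0)
  u_3 · u_1 = 0 (should be 0)
  u_3 · u_2 = 0 (should be 0)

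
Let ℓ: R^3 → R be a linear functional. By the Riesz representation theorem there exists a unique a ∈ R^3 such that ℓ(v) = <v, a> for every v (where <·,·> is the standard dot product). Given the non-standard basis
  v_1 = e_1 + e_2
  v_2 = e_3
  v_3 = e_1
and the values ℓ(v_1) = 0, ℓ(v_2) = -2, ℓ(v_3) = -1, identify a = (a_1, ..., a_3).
a = (-1, 1, -2)

Write a = (a_1, ..., a_3) in the standard basis. For each basis vector v_i, ℓ(v_i) = <v_i, a> is a linear equation in the a_j's. Collect the n equations into a matrix system V a = ℓ, where row i of V is v_i (expressed in the standard basis). Since V is invertible (lower-triangular with 1s on the diagonal, up to permutation), solve by back-substitution:
  V =
[[1, 1, 0],
 [0, 0, 1],
 [1, 0, 0]]
  V a = (0, -2, -1)
Solving gives a = (-1, 1, -2).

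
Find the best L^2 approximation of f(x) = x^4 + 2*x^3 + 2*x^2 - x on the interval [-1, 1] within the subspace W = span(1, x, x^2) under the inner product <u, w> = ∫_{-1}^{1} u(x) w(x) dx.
g(x) = 20*x^2/7 + x/5 - 3/35

The best approximation g ∈ W is the orthogonal projection of f onto W. Writing g = a_0 + a_1 x + a_2 x^2, the coefficients solve the normal equations G · a = b where
  G_{ij} = <φ_i, φ_j> and b_i = <f, φ_i>, with φ_0 = 1, φ_1 = x, φ_2 = x^2.
G =
  [2, 0, 2/3]
  [0, 2/3, 0]
  [2/3, 0, 2/5],
b = (26/15, 2/15, 38/35).
Solving gives a_0 = -3/35, a_1 = 1/5, a_2 = 20/7, so
  g(x) = 20*x^2/7 + x/5 - 3/35.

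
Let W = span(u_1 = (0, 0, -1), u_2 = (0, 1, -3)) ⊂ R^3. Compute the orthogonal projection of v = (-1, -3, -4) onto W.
proj_W(v) = (0, -3, -4)

Set up U = [u_1 | ... | u_2] ∈ R^(3×2). The projector onto W = col(U) is P = U (U^T U)^(-1) U^T.
Compute U^T U =
  [1, 3]
  [3, 10],
and U^T v = (4, 9).
Solve U^T U · c = U^T v for the coefficients: c = (13, -3). The projection is proj_W(v) = U c.
Check: (v - proj_W(v)) · u_1 = 0  (should be 0).
Check: (v - proj_W(v)) · u_2 = 0  (should be 0).
Result: proj_W(v) = (0, -3, -4).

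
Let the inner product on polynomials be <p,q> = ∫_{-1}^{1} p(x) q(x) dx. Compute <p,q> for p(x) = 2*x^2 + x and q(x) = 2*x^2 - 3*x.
<p,q> = -2/5

Expand the product: p(x)·q(x) = 4*x^4 - 4*x^3 - 3*x^2.
∫_{-1}^{1} of each monomial x^k gives [2/(k+1) if k even, 0 if k odd]. Integrating term-by-term (or equivalently evaluating the antiderivative F(x) = 4*x^5/5 - x^4 - x^3 at the endpoints):
  F(1) − F(−1) = -6/5 − (-4/5) = -2/5.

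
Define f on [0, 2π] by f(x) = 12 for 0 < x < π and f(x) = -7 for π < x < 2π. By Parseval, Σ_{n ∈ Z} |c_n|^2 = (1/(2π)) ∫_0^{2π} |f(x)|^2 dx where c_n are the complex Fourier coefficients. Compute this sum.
Σ |c_n|^2 = 193/2

Parseval equates the L^2 energy of f (normalised by 1/(2π)) with the ℓ^2 sum of its Fourier coefficients: (1/(2π)) ∫_0^{2π} |f|^2 = Σ |c_n|^2.
Compute the left side: (1/(2π)) [∫_0^π 12^2 dx + ∫_π^{2π} (-7)^2 dx] = (1/(2π)) · (144π + 49π) = (144 + 49)/2 = 193/2.
So Σ_{n ∈ Z} |c_n|^2 = 193/2.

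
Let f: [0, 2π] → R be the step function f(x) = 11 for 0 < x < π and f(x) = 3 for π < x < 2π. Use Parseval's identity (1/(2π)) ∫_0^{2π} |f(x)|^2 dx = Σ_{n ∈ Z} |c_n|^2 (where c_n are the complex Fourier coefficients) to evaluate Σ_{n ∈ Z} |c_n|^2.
Σ |c_n|^2 = 65

Parseval equates the L^2 energy of f (normalised by 1/(2π)) with the ℓ^2 sum of its Fourier coefficients: (1/(2π)) ∫_0^{2π} |f|^2 = Σ |c_n|^2.
Compute the left side: (1/(2π)) [∫_0^π 11^2 dx + ∫_π^{2π} 3^2 dx] = (1/(2π)) · (121π + 9π) = (121 + 9)/2 = 65.
So Σ_{n ∈ Z} |c_n|^2 = 65.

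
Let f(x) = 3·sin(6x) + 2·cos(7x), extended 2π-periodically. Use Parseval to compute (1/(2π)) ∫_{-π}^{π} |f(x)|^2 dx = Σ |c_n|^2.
Σ |c_n|^2 = 13/2

Expand |f|^2 and use orthogonality of {sin(nx), cos(mx)} on [-π, π]:
  ∫_{-π}^{π} sin(nx)^2 dx = π, ∫ cos(mx)^2 dx = π, and cross terms integrate to 0.
So ∫_{-π}^{π} f(x)^2 dx = 3^2 · π + 2^2 · π = (9 + 4)π.
Divide by 2π: (9 + 4)/2 = 13/2.
By Parseval, this equals Σ |c_n|^2.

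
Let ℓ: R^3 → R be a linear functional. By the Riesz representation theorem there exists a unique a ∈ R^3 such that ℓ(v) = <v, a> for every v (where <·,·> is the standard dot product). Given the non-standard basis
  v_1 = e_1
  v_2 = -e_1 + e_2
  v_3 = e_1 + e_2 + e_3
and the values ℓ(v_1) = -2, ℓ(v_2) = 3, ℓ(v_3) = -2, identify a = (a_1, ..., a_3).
a = (-2, 1, -1)

Write a = (a_1, ..., a_3) in the standard basis. For each basis vector v_i, ℓ(v_i) = <v_i, a> is a linear equation in the a_j's. Collect the n equations into a matrix system V a = ℓ, where row i of V is v_i (expressed in the standard basis). Since V is invertible (lower-triangular with 1s on the diagonal, up to permutation), solve by back-substitution:
  V =
[[1, 0, 0],
 [-1, 1, 0],
 [1, 1, 1]]
  V a = (-2, 3, -2)
Solving gives a = (-2, 1, -1).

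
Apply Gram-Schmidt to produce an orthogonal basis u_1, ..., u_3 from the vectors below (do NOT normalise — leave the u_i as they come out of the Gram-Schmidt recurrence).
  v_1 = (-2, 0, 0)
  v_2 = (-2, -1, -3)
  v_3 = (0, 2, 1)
Orthogonal basis:
  u_1 = (-2, 0, 0)
  u_2 = (0, -1, -3)
  u_3 = (0, 3/2, -1/2)

Apply the Gram-Schmidt recurrence
  u_1 = v_1
  u_i = v_i − Σ_{j<i} ((v_i · u_j) / (u_j · u_j)) · u_j.

Step by step this gives:
  u_1 = (-2, 0, 0)
  u_2 = (0, -1, -3)
  u_3 = (0, 3/2, -1/2)

Orthogonality check:
  u_2 · u_1 = 0 (should be 0)
  u_3 · u_1 = 0 (should be 0)
  u_3 · u_2 = 0 (should be 0)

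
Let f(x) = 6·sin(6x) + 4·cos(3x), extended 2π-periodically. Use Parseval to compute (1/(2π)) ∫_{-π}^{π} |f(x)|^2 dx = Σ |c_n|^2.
Σ |c_n|^2 = 26

Expand |f|^2 and use orthogonality of {sin(nx), cos(mx)} on [-π, π]:
  ∫_{-π}^{π} sin(nx)^2 dx = π, ∫ cos(mx)^2 dx = π, and cross terms integrate to 0.
So ∫_{-π}^{π} f(x)^2 dx = 6^2 · π + 4^2 · π = (36 + 16)π.
Divide by 2π: (36 + 16)/2 = 26.
By Parseval, this equals Σ |c_n|^2.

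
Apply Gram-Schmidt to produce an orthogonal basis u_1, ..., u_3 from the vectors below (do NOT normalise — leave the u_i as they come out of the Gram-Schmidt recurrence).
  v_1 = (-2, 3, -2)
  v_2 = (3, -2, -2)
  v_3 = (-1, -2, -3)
Orthogonal basis:
  u_1 = (-2, 3, -2)
  u_2 = (35/17, -10/17, -50/17)
  u_3 = (-2, -2, -1)

Apply the Gram-Schmidt recurrence
  u_1 = v_1
  u_i = v_i − Σ_{j<i} ((v_i · u_j) / (u_j · u_j)) · u_j.

Step by step this gives:
  u_1 = (-2, 3, -2)
  u_2 = (35/17, -10/17, -50/17)
  u_3 = (-2, -2, -1)

Orthogonality check:
  u_2 · u_1 = 0 (should be 0)
  u_3 · u_1 = 0 (should be 0)
  u_3 · u_2 = 0 (should be 0)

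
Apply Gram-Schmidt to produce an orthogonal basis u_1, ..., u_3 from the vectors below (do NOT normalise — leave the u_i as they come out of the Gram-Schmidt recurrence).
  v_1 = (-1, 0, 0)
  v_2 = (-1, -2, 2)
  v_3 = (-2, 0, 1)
Orthogonal basis:
  u_1 = (-1, 0, 0)
  u_2 = (0, -2, 2)
  u_3 = (0, 1/2, 1/2)

Apply the Gram-Schmidt recurrence
  u_1 = v_1
  u_i = v_i − Σ_{j<i} ((v_i · u_j) / (u_j · u_j)) · u_j.

Step by step this gives:
  u_1 = (-1, 0, 0)
  u_2 = (0, -2, 2)
  u_3 = (0, 1/2, 1/2)

Orthogonality check:
  u_2 · u_1 = 0 (should be 0)
  u_3 · u_1 = 0 (should be 0)
  u_3 · u_2 = 0 (should be 0)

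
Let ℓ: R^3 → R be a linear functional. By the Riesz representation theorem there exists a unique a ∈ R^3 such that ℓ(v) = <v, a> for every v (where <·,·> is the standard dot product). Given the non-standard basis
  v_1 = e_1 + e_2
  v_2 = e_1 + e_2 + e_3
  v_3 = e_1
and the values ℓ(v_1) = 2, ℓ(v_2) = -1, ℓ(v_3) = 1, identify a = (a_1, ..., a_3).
a = (1, 1, -3)

Write a = (a_1, ..., a_3) in the standard basis. For each basis vector v_i, ℓ(v_i) = <v_i, a> is a linear equation in the a_j's. Collect the n equations into a matrix system V a = ℓ, where row i of V is v_i (expressed in the standard basis). Since V is invertible (lower-triangular with 1s on the diagonal, up to permutation), solve by back-substitution:
  V =
[[1, 1, 0],
 [1, 1, 1],
 [1, 0, 0]]
  V a = (2, -1, 1)
Solving gives a = (1, 1, -3).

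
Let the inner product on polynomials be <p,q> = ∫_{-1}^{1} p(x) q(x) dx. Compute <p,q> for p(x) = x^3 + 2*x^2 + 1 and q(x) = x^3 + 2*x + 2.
<p,q> = 814/105

Expand the product: p(x)·q(x) = x^6 + 2*x^5 + 2*x^4 + 7*x^3 + 4*x^2 + 2*x + 2.
∫_{-1}^{1} of each monomial x^k gives [2/(k+1) if k even, 0 if k odd]. Integrating term-by-term (or equivalently evaluating the antiderivative F(x) = x^7/7 + x^6/3 + 2*x^5/5 + 7*x^4/4 + 4*x^3/3 + x^2 + 2*x at the endpoints):
  F(1) − F(−1) = 2923/420 − (-111/140) = 814/105.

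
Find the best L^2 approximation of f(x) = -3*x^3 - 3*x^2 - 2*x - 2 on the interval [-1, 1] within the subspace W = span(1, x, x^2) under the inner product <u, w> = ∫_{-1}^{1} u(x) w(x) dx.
g(x) = -3*x^2 - 19*x/5 - 2

The best approximation g ∈ W is the orthogonal projection of f onto W. Writing g = a_0 + a_1 x + a_2 x^2, the coefficients solve the normal equations G · a = b where
  G_{ij} = <φ_i, φ_j> and b_i = <f, φ_i>, with φ_0 = 1, φ_1 = x, φ_2 = x^2.
G =
  [2, 0, 2/3]
  [0, 2/3, 0]
  [2/3, 0, 2/5],
b = (-6, -38/15, -38/15).
Solving gives a_0 = -2, a_1 = -19/5, a_2 = -3, so
  g(x) = -3*x^2 - 19*x/5 - 2.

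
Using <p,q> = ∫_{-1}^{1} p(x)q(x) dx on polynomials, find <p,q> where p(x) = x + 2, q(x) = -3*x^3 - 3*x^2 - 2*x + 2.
<p,q> = 22/15

Expand the product: p(x)·q(x) = -3*x^4 - 9*x^3 - 8*x^2 - 2*x + 4.
∫_{-1}^{1} of each monomial x^k gives [2/(k+1) if k even, 0 if k odd]. Integrating term-by-term (or equivalently evaluating the antiderivative F(x) = -3*x^5/5 - 9*x^4/4 - 8*x^3/3 - x^2 + 4*x at the endpoints):
  F(1) − F(−1) = -151/60 − (-239/60) = 22/15.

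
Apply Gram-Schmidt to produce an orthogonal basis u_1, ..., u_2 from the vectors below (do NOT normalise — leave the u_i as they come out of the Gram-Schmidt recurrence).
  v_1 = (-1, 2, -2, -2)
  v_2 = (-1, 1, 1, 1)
Orthogonal basis:
  u_1 = (-1, 2, -2, -2)
  u_2 = (-14/13, 15/13, 11/13, 11/13)

Apply the Gram-Schmidt recurrence
  u_1 = v_1
  u_i = v_i − Σ_{j<i} ((v_i · u_j) / (u_j · u_j)) · u_j.

Step by step this gives:
  u_1 = (-1, 2, -2, -2)
  u_2 = (-14/13, 15/13, 11/13, 11/13)

Orthogonality check:
  u_2 · u_1 = 0 (should be 0)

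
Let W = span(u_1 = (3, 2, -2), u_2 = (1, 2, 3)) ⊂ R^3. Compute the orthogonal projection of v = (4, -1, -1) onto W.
proj_W(v) = (478/237, 280/237, -425/237)

Set up U = [u_1 | ... | u_2] ∈ R^(3×2). The projector onto W = col(U) is P = U (U^T U)^(-1) U^T.
Compute U^T U =
  [17, 1]
  [1, 14],
and U^T v = (12, -1).
Solve U^T U · c = U^T v for the coefficients: c = (169/237, -29/237). The projection is proj_W(v) = U c.
Check: (v - proj_W(v)) · u_1 = 0  (should be 0).
Check: (v - proj_W(v)) · u_2 = 0  (should be 0).
Result: proj_W(v) = (478/237, 280/237, -425/237).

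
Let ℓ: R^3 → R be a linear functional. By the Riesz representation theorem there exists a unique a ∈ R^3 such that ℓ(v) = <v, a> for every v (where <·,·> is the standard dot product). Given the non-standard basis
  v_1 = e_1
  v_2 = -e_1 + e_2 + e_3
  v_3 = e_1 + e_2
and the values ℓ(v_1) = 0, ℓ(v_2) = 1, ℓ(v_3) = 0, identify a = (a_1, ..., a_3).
a = (0, 0, 1)

Write a = (a_1, ..., a_3) in the standard basis. For each basis vector v_i, ℓ(v_i) = <v_i, a> is a linear equation in the a_j's. Collect the n equations into a matrix system V a = ℓ, where row i of V is v_i (expressed in the standard basis). Since V is invertible (lower-triangular with 1s on the diagonal, up to permutation), solve by back-substitution:
  V =
[[1, 0, 0],
 [-1, 1, 1],
 [1, 1, 0]]
  V a = (0, 1, 0)
Solving gives a = (0, 0, 1).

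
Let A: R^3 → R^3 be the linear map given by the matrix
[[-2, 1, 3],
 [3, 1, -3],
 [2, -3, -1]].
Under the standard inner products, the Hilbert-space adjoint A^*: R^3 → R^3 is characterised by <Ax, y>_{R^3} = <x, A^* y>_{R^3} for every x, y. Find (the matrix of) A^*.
A^* = A^T =
[[-2, 3, 2],
 [1, 1, -3],
 [3, -3, -1]]

For real matrices with standard dot products, the defining identity <Ax, y> = <x, A^* y> gives (Ax)^T y = x^T (A^*) y, i.e. x^T A^T y = x^T (A^*) y. Since this holds for all x, y, we must have A^* = A^T. Therefore
A^* =
[[-2, 3, 2],
 [1, 1, -3],
 [3, -3, -1]].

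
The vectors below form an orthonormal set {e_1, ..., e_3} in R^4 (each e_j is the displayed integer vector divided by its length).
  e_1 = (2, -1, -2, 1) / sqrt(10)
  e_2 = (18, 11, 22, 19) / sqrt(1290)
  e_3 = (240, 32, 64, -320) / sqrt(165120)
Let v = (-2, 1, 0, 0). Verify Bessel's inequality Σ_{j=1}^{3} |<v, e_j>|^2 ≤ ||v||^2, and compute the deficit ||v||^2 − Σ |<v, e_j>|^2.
Σ |<v, e_j>|^2 = 21/5; ||v||^2 = 5; deficit = 4/5

Write each e_j = u_j / sqrt(<u_j, u_j>) where u_j is the displayed integer vector. Then <v, e_j> = <v, u_j> / sqrt(<u_j, u_j>), so |<v, e_j>|^2 = <v, u_j>^2 / <u_j, u_j>.
Coefficients: <v, e_1> = -5/sqrt(10), <v, e_2> = -25/sqrt(1290), <v, e_3> = -448/sqrt(165120).
Square and sum: Σ |<v, e_j>|^2 = 21/5.
Compute ||v||^2 = v·v = 5.
Deficit = 5 − 21/5 = 4/5 ≥ 0, confirming Bessel's inequality. (The deficit equals ||v − Σ <v,e_j> e_j||^2, the squared distance from v to span{e_j}.)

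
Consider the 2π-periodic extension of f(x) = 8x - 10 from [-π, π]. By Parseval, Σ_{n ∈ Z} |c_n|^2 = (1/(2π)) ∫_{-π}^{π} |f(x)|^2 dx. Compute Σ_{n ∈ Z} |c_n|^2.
Σ |c_n|^2 = 64π^2/3 + 100

Expand and integrate term by term over [-π, π]:
  ∫ (8x)^2 dx = 64·(2π^3/3); ∫ 2·8·(-10)·x dx = 0 (odd integrand); ∫ (-10)^2 dx = 100·2π.
So (1/(2π)) ∫_{-π}^{π} (8x - 10)^2 dx = 64π^2/3 + 100 = 64π^2/3 + 100.
Parseval ⇒ Σ |c_n|^2 = 64π^2/3 + 100.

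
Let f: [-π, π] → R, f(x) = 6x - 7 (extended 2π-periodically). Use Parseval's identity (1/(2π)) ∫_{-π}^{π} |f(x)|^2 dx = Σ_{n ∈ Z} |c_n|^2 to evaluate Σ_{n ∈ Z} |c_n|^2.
Σ |c_n|^2 = 12π^2 + 49

Expand and integrate term by term over [-π, π]:
  ∫ (6x)^2 dx = 36·(2π^3/3); ∫ 2·6·(-7)·x dx = 0 (odd integrand); ∫ (-7)^2 dx = 49·2π.
So (1/(2π)) ∫_{-π}^{π} (6x - 7)^2 dx = 36π^2/3 + 49 = 12π^2 + 49.
Parseval ⇒ Σ |c_n|^2 = 12π^2 + 49.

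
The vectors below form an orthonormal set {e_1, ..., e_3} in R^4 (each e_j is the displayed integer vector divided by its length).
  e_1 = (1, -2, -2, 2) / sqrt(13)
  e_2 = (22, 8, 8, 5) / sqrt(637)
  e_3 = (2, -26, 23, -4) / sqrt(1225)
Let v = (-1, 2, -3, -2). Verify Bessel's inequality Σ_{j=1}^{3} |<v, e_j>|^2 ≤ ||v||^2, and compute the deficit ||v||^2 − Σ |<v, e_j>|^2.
Σ |<v, e_j>|^2 = 14; ||v||^2 = 18; deficit = 4

Write each e_j = u_j / sqrt(<u_j, u_j>) where u_j is the displayed integer vector. Then <v, e_j> = <v, u_j> / sqrt(<u_j, u_j>), so |<v, e_j>|^2 = <v, u_j>^2 / <u_j, u_j>.
Coefficients: <v, e_1> = -3/sqrt(13), <v, e_2> = -40/sqrt(637), <v, e_3> = -115/sqrt(1225).
Square and sum: Σ |<v, e_j>|^2 = 14.
Compute ||v||^2 = v·v = 18.
Deficit = 18 − 14 = 4 ≥ 0, confirming Bessel's inequality. (The deficit equals ||v − Σ <v,e_j> e_j||^2, the squared distance from v to span{e_j}.)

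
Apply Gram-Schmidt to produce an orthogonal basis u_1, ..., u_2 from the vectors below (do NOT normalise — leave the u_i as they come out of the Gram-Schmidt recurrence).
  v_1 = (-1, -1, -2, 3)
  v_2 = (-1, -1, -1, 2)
Orthogonal basis:
  u_1 = (-1, -1, -2, 3)
  u_2 = (-1/3, -1/3, 1/3, 0)

Apply the Gram-Schmidt recurrence
  u_1 = v_1
  u_i = v_i − Σ_{j<i} ((v_i · u_j) / (u_j · u_j)) · u_j.

Step by step this gives:
  u_1 = (-1, -1, -2, 3)
  u_2 = (-1/3, -1/3, 1/3, 0)

Orthogonality check:
  u_2 · u_1 = 0 (should be 0)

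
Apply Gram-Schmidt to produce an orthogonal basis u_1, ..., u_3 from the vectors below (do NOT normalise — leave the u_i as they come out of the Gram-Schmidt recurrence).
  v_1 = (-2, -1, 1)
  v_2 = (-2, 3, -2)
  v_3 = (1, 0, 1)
Orthogonal basis:
  u_1 = (-2, -1, 1)
  u_2 = (-7/3, 17/6, -11/6)
  u_3 = (9/101, 54/101, 72/101)

Apply the Gram-Schmidt recurrence
  u_1 = v_1
  u_i = v_i − Σ_{j<i} ((v_i · u_j) / (u_j · u_j)) · u_j.

Step by step this gives:
  u_1 = (-2, -1, 1)
  u_2 = (-7/3, 17/6, -11/6)
  u_3 = (9/101, 54/101, 72/101)

Orthogonality check:
  u_2 · u_1 = 0 (should be 0)
  u_3 · u_1 = 0 (should be 0)
  u_3 · u_2 = 0 (should be 0)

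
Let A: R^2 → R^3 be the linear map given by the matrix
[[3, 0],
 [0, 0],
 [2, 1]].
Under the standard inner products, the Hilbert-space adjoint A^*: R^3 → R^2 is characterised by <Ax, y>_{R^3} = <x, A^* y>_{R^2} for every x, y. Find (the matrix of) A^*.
A^* = A^T =
[[3, 0, 2],
 [0, 0, 1]]

For real matrices with standard dot products, the defining identity <Ax, y> = <x, A^* y> gives (Ax)^T y = x^T (A^*) y, i.e. x^T A^T y = x^T (A^*) y. Since this holds for all x, y, we must have A^* = A^T. Therefore
A^* =
[[3, 0, 2],
 [0, 0, 1]].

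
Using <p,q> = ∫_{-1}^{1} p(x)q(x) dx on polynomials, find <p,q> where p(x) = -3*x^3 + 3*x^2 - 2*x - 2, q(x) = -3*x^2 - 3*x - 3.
<p,q> = 14

Expand the product: p(x)·q(x) = 9*x^5 + 6*x^3 + 3*x^2 + 12*x + 6.
∫_{-1}^{1} of each monomial x^k gives [2/(k+1) if k even, 0 if k odd]. Integrating term-by-term (or equivalently evaluating the antiderivative F(x) = 3*x^6/2 + 3*x^4/2 + x^3 + 6*x^2 + 6*x at the endpoints):
  F(1) − F(−1) = 16 − (2) = 14.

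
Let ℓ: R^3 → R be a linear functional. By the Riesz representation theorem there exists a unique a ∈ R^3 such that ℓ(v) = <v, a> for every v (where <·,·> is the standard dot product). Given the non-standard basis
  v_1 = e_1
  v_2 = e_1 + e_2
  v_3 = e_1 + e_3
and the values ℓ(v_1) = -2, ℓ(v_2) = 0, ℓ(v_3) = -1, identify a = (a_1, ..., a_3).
a = (-2, 2, 1)

Write a = (a_1, ..., a_3) in the standard basis. For each basis vector v_i, ℓ(v_i) = <v_i, a> is a linear equation in the a_j's. Collect the n equations into a matrix system V a = ℓ, where row i of V is v_i (expressed in the standard basis). Since V is invertible (lower-triangular with 1s on the diagonal, up to permutation), solve by back-substitution:
  V =
[[1, 0, 0],
 [1, 1, 0],
 [1, 0, 1]]
  V a = (-2, 0, -1)
Solving gives a = (-2, 2, 1).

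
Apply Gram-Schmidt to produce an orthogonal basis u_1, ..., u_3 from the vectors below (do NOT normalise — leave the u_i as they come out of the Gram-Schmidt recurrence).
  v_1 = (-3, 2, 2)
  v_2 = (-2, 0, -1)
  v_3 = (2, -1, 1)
Orthogonal basis:
  u_1 = (-3, 2, 2)
  u_2 = (-22/17, -8/17, -25/17)
  u_3 = (-14/69, -49/69, 28/69)

Apply the Gram-Schmidt recurrence
  u_1 = v_1
  u_i = v_i − Σ_{j<i} ((v_i · u_j) / (u_j · u_j)) · u_j.

Step by step this gives:
  u_1 = (-3, 2, 2)
  u_2 = (-22/17, -8/17, -25/17)
  u_3 = (-14/69, -49/69, 28/69)

Orthogonality check:
  u_2 · u_1 = 0 (should be 0)
  u_3 · u_1 = 0 (should be 0)
  u_3 · u_2 = 0 (should be 0)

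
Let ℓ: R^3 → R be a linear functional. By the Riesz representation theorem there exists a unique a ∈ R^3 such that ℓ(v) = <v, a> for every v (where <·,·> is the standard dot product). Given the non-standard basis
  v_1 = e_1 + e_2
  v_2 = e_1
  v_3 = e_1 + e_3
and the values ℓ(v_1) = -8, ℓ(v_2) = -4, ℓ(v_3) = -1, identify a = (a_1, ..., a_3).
a = (-4, -4, 3)

Write a = (a_1, ..., a_3) in the standard basis. For each basis vector v_i, ℓ(v_i) = <v_i, a> is a linear equation in the a_j's. Collect the n equations into a matrix system V a = ℓ, where row i of V is v_i (expressed in the standard basis). Since V is invertible (lower-triangular with 1s on the diagonal, up to permutation), solve by back-substitution:
  V =
[[1, 1, 0],
 [1, 0, 0],
 [1, 0, 1]]
  V a = (-8, -4, -1)
Solving gives a = (-4, -4, 3).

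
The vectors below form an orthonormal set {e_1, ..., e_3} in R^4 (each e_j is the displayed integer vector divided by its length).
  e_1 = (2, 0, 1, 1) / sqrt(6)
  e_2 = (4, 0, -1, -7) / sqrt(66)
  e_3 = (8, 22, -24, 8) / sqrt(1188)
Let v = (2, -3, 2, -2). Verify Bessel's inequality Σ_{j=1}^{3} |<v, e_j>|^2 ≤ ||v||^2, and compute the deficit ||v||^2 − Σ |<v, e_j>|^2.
Σ |<v, e_j>|^2 = 59/3; ||v||^2 = 21; deficit = 4/3

Write each e_j = u_j / sqrt(<u_j, u_j>) where u_j is the displayed integer vector. Then <v, e_j> = <v, u_j> / sqrt(<u_j, u_j>), so |<v, e_j>|^2 = <v, u_j>^2 / <u_j, u_j>.
Coefficients: <v, e_1> = 4/sqrt(6), <v, e_2> = 20/sqrt(66), <v, e_3> = -114/sqrt(1188).
Square and sum: Σ |<v, e_j>|^2 = 59/3.
Compute ||v||^2 = v·v = 21.
Deficit = 21 − 59/3 = 4/3 ≥ 0, confirming Bessel's inequality. (The deficit equals ||v − Σ <v,e_j> e_j||^2, the squared distance from v to span{e_j}.)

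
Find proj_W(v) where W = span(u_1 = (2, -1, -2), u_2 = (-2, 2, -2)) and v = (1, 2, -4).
proj_W(v) = (5/26, 12/13, -111/26)

Set up U = [u_1 | ... | u_2] ∈ R^(3×2). The projector onto W = col(U) is P = U (U^T U)^(-1) U^T.
Compute U^T U =
  [9, -2]
  [-2, 12],
and U^T v = (8, 10).
Solve U^T U · c = U^T v for the coefficients: c = (29/26, 53/52). The projection is proj_W(v) = U c.
Check: (v - proj_W(v)) · u_1 = 0  (should be 0).
Check: (v - proj_W(v)) · u_2 = 0  (should be 0).
Result: proj_W(v) = (5/26, 12/13, -111/26).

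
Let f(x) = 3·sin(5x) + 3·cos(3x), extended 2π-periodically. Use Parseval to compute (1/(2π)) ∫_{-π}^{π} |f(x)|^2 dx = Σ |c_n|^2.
Σ |c_n|^2 = 9

Expand |f|^2 and use orthogonality of {sin(nx), cos(mx)} on [-π, π]:
  ∫_{-π}^{π} sin(nx)^2 dx = π, ∫ cos(mx)^2 dx = π, and cross terms integrate to 0.
So ∫_{-π}^{π} f(x)^2 dx = 3^2 · π + 3^2 · π = (9 + 9)π.
Divide by 2π: (9 + 9)/2 = 9.
By Parseval, this equals Σ |c_n|^2.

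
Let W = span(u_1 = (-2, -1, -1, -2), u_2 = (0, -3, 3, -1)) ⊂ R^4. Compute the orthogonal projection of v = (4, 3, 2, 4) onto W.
proj_W(v) = (385/93, 469/186, 301/186, 133/31)

Set up U = [u_1 | ... | u_2] ∈ R^(4×2). The projector onto W = col(U) is P = U (U^T U)^(-1) U^T.
Compute U^T U =
  [10, 2]
  [2, 19],
and U^T v = (-21, -7).
Solve U^T U · c = U^T v for the coefficients: c = (-385/186, -14/93). The projection is proj_W(v) = U c.
Check: (v - proj_W(v)) · u_1 = 0  (should be 0).
Check: (v - proj_W(v)) · u_2 = 0  (should be 0).
Result: proj_W(v) = (385/93, 469/186, 301/186, 133/31).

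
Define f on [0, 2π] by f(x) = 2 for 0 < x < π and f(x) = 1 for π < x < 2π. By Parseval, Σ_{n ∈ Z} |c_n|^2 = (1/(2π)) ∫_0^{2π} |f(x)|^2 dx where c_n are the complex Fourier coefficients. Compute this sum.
Σ |c_n|^2 = 5/2

Parseval equates the L^2 energy of f (normalised by 1/(2π)) with the ℓ^2 sum of its Fourier coefficients: (1/(2π)) ∫_0^{2π} |f|^2 = Σ |c_n|^2.
Compute the left side: (1/(2π)) [∫_0^π 2^2 dx + ∫_π^{2π} 1^2 dx] = (1/(2π)) · (4π + 1π) = (4 + 1)/2 = 5/2.
So Σ_{n ∈ Z} |c_n|^2 = 5/2.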